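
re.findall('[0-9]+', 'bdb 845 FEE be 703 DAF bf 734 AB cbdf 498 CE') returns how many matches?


Pattern '[0-9]+' finds one or more digits.
Text: 'bdb 845 FEE be 703 DAF bf 734 AB cbdf 498 CE'
Scanning for matches:
  Match 1: '845'
  Match 2: '703'
  Match 3: '734'
  Match 4: '498'
Total matches: 4

4


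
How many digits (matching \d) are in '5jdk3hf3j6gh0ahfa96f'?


\d matches any digit 0-9.
Scanning '5jdk3hf3j6gh0ahfa96f':
  pos 0: '5' -> DIGIT
  pos 4: '3' -> DIGIT
  pos 7: '3' -> DIGIT
  pos 9: '6' -> DIGIT
  pos 12: '0' -> DIGIT
  pos 17: '9' -> DIGIT
  pos 18: '6' -> DIGIT
Digits found: ['5', '3', '3', '6', '0', '9', '6']
Total: 7

7


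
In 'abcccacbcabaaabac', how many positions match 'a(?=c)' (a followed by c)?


Lookahead 'a(?=c)' matches 'a' only when followed by 'c'.
String: 'abcccacbcabaaabac'
Checking each position where char is 'a':
  pos 0: 'a' -> no (next='b')
  pos 5: 'a' -> MATCH (next='c')
  pos 9: 'a' -> no (next='b')
  pos 11: 'a' -> no (next='a')
  pos 12: 'a' -> no (next='a')
  pos 13: 'a' -> no (next='b')
  pos 15: 'a' -> MATCH (next='c')
Matching positions: [5, 15]
Count: 2

2


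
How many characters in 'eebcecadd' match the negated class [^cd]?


Negated class [^cd] matches any char NOT in {c, d}
Scanning 'eebcecadd':
  pos 0: 'e' -> MATCH
  pos 1: 'e' -> MATCH
  pos 2: 'b' -> MATCH
  pos 3: 'c' -> no (excluded)
  pos 4: 'e' -> MATCH
  pos 5: 'c' -> no (excluded)
  pos 6: 'a' -> MATCH
  pos 7: 'd' -> no (excluded)
  pos 8: 'd' -> no (excluded)
Total matches: 5

5


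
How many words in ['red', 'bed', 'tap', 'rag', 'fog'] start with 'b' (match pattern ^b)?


Pattern ^b anchors to start of word. Check which words begin with 'b':
  'red' -> no
  'bed' -> MATCH (starts with 'b')
  'tap' -> no
  'rag' -> no
  'fog' -> no
Matching words: ['bed']
Count: 1

1


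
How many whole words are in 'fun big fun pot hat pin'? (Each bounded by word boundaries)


Word boundaries (\b) mark the start/end of each word.
Text: 'fun big fun pot hat pin'
Splitting by whitespace:
  Word 1: 'fun'
  Word 2: 'big'
  Word 3: 'fun'
  Word 4: 'pot'
  Word 5: 'hat'
  Word 6: 'pin'
Total whole words: 6

6


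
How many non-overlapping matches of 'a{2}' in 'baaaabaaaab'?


Pattern 'a{2}' matches exactly 2 consecutive a's (greedy, non-overlapping).
String: 'baaaabaaaab'
Scanning for runs of a's:
  Run at pos 1: 'aaaa' (length 4) -> 2 match(es)
  Run at pos 6: 'aaaa' (length 4) -> 2 match(es)
Matches found: ['aa', 'aa', 'aa', 'aa']
Total: 4

4


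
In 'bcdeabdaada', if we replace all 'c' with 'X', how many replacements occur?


re.sub('c', 'X', text) replaces every occurrence of 'c' with 'X'.
Text: 'bcdeabdaada'
Scanning for 'c':
  pos 1: 'c' -> replacement #1
Total replacements: 1

1


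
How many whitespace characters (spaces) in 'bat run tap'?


\s matches whitespace characters (spaces, tabs, etc.).
Text: 'bat run tap'
This text has 3 words separated by spaces.
Number of spaces = number of words - 1 = 3 - 1 = 2

2


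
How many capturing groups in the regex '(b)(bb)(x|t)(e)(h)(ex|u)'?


To count capturing groups, count each '(' that starts a group.
Pattern: '(b)(bb)(x|t)(e)(h)(ex|u)'
Walking through the pattern:
  Position 0: '(' -> group #1
  Position 3: '(' -> group #2
  Position 7: '(' -> group #3
  Position 12: '(' -> group #4
  Position 15: '(' -> group #5
  Position 18: '(' -> group #6
Total capturing groups: 6

6


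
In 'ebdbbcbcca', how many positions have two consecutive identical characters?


Looking for consecutive identical characters in 'ebdbbcbcca':
  pos 0-1: 'e' vs 'b' -> different
  pos 1-2: 'b' vs 'd' -> different
  pos 2-3: 'd' vs 'b' -> different
  pos 3-4: 'b' vs 'b' -> MATCH ('bb')
  pos 4-5: 'b' vs 'c' -> different
  pos 5-6: 'c' vs 'b' -> different
  pos 6-7: 'b' vs 'c' -> different
  pos 7-8: 'c' vs 'c' -> MATCH ('cc')
  pos 8-9: 'c' vs 'a' -> different
Consecutive identical pairs: ['bb', 'cc']
Count: 2

2


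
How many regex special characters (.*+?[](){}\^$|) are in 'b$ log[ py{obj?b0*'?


Regex special characters are: . * + ? [ ] ( ) { } \ ^ $ |
Scanning 'b$ log[ py{obj?b0*':
  pos 1: '$' -> SPECIAL
  pos 6: '[' -> SPECIAL
  pos 10: '{' -> SPECIAL
  pos 14: '?' -> SPECIAL
  pos 17: '*' -> SPECIAL
Special chars found: ['$', '[', '{', '?', '*']
Total: 5

5


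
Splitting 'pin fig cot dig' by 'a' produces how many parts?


Splitting by 'a' breaks the string at each occurrence of the separator.
Text: 'pin fig cot dig'
Parts after split:
  Part 1: 'pin fig cot dig'
Total parts: 1

1


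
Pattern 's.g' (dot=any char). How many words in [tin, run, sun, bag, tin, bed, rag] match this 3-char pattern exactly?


Pattern 's.g' means: starts with 's', any single char, ends with 'g'.
Checking each word (must be exactly 3 chars):
  'tin' (len=3): no
  'run' (len=3): no
  'sun' (len=3): no
  'bag' (len=3): no
  'tin' (len=3): no
  'bed' (len=3): no
  'rag' (len=3): no
Matching words: []
Total: 0

0


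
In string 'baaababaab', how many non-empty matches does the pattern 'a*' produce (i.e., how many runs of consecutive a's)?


Pattern 'a*' matches zero or more a's. We want non-empty runs of consecutive a's.
String: 'baaababaab'
Walking through the string to find runs of a's:
  Run 1: positions 1-3 -> 'aaa'
  Run 2: positions 5-5 -> 'a'
  Run 3: positions 7-8 -> 'aa'
Non-empty runs found: ['aaa', 'a', 'aa']
Count: 3

3


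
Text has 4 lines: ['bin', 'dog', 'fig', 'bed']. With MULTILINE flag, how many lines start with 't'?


With MULTILINE flag, ^ matches the start of each line.
Lines: ['bin', 'dog', 'fig', 'bed']
Checking which lines start with 't':
  Line 1: 'bin' -> no
  Line 2: 'dog' -> no
  Line 3: 'fig' -> no
  Line 4: 'bed' -> no
Matching lines: []
Count: 0

0


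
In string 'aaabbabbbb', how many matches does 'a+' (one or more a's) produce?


Pattern 'a+' matches one or more consecutive a's.
String: 'aaabbabbbb'
Scanning for runs of a:
  Match 1: 'aaa' (length 3)
  Match 2: 'a' (length 1)
Total matches: 2

2


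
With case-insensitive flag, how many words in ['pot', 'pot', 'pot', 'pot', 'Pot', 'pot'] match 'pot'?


Case-insensitive matching: compare each word's lowercase form to 'pot'.
  'pot' -> lower='pot' -> MATCH
  'pot' -> lower='pot' -> MATCH
  'pot' -> lower='pot' -> MATCH
  'pot' -> lower='pot' -> MATCH
  'Pot' -> lower='pot' -> MATCH
  'pot' -> lower='pot' -> MATCH
Matches: ['pot', 'pot', 'pot', 'pot', 'Pot', 'pot']
Count: 6

6


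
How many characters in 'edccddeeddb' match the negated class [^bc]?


Negated class [^bc] matches any char NOT in {b, c}
Scanning 'edccddeeddb':
  pos 0: 'e' -> MATCH
  pos 1: 'd' -> MATCH
  pos 2: 'c' -> no (excluded)
  pos 3: 'c' -> no (excluded)
  pos 4: 'd' -> MATCH
  pos 5: 'd' -> MATCH
  pos 6: 'e' -> MATCH
  pos 7: 'e' -> MATCH
  pos 8: 'd' -> MATCH
  pos 9: 'd' -> MATCH
  pos 10: 'b' -> no (excluded)
Total matches: 8

8


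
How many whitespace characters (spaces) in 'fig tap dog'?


\s matches whitespace characters (spaces, tabs, etc.).
Text: 'fig tap dog'
This text has 3 words separated by spaces.
Number of spaces = number of words - 1 = 3 - 1 = 2

2


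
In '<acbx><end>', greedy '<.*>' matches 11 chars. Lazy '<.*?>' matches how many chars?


Greedy '<.*>' tries to match as MUCH as possible.
Lazy '<.*?>' tries to match as LITTLE as possible.

String: '<acbx><end>'
Greedy '<.*>' starts at first '<' and extends to the LAST '>': '<acbx><end>' (11 chars)
Lazy '<.*?>' starts at first '<' and stops at the FIRST '>': '<acbx>' (6 chars)

6


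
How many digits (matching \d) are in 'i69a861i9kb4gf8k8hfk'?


\d matches any digit 0-9.
Scanning 'i69a861i9kb4gf8k8hfk':
  pos 1: '6' -> DIGIT
  pos 2: '9' -> DIGIT
  pos 4: '8' -> DIGIT
  pos 5: '6' -> DIGIT
  pos 6: '1' -> DIGIT
  pos 8: '9' -> DIGIT
  pos 11: '4' -> DIGIT
  pos 14: '8' -> DIGIT
  pos 16: '8' -> DIGIT
Digits found: ['6', '9', '8', '6', '1', '9', '4', '8', '8']
Total: 9

9


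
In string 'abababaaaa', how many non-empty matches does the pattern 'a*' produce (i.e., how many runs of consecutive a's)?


Pattern 'a*' matches zero or more a's. We want non-empty runs of consecutive a's.
String: 'abababaaaa'
Walking through the string to find runs of a's:
  Run 1: positions 0-0 -> 'a'
  Run 2: positions 2-2 -> 'a'
  Run 3: positions 4-4 -> 'a'
  Run 4: positions 6-9 -> 'aaaa'
Non-empty runs found: ['a', 'a', 'a', 'aaaa']
Count: 4

4


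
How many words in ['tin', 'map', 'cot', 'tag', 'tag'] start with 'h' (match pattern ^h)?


Pattern ^h anchors to start of word. Check which words begin with 'h':
  'tin' -> no
  'map' -> no
  'cot' -> no
  'tag' -> no
  'tag' -> no
Matching words: []
Count: 0

0


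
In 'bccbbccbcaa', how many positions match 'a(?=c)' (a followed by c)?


Lookahead 'a(?=c)' matches 'a' only when followed by 'c'.
String: 'bccbbccbcaa'
Checking each position where char is 'a':
  pos 9: 'a' -> no (next='a')
Matching positions: []
Count: 0

0


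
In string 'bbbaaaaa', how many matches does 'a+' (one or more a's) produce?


Pattern 'a+' matches one or more consecutive a's.
String: 'bbbaaaaa'
Scanning for runs of a:
  Match 1: 'aaaaa' (length 5)
Total matches: 1

1


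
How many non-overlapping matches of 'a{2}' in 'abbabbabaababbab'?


Pattern 'a{2}' matches exactly 2 consecutive a's (greedy, non-overlapping).
String: 'abbabbabaababbab'
Scanning for runs of a's:
  Run at pos 0: 'a' (length 1) -> 0 match(es)
  Run at pos 3: 'a' (length 1) -> 0 match(es)
  Run at pos 6: 'a' (length 1) -> 0 match(es)
  Run at pos 8: 'aa' (length 2) -> 1 match(es)
  Run at pos 11: 'a' (length 1) -> 0 match(es)
  Run at pos 14: 'a' (length 1) -> 0 match(es)
Matches found: ['aa']
Total: 1

1


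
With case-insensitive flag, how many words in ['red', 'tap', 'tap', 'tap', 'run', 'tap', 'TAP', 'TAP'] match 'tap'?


Case-insensitive matching: compare each word's lowercase form to 'tap'.
  'red' -> lower='red' -> no
  'tap' -> lower='tap' -> MATCH
  'tap' -> lower='tap' -> MATCH
  'tap' -> lower='tap' -> MATCH
  'run' -> lower='run' -> no
  'tap' -> lower='tap' -> MATCH
  'TAP' -> lower='tap' -> MATCH
  'TAP' -> lower='tap' -> MATCH
Matches: ['tap', 'tap', 'tap', 'tap', 'TAP', 'TAP']
Count: 6

6


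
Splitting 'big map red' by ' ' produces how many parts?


Splitting by ' ' breaks the string at each occurrence of the separator.
Text: 'big map red'
Parts after split:
  Part 1: 'big'
  Part 2: 'map'
  Part 3: 'red'
Total parts: 3

3


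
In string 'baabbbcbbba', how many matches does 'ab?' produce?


Pattern 'ab?' matches 'a' optionally followed by 'b'.
String: 'baabbbcbbba'
Scanning left to right for 'a' then checking next char:
  Match 1: 'a' (a not followed by b)
  Match 2: 'ab' (a followed by b)
  Match 3: 'a' (a not followed by b)
Total matches: 3

3


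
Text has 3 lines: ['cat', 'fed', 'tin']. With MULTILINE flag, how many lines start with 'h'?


With MULTILINE flag, ^ matches the start of each line.
Lines: ['cat', 'fed', 'tin']
Checking which lines start with 'h':
  Line 1: 'cat' -> no
  Line 2: 'fed' -> no
  Line 3: 'tin' -> no
Matching lines: []
Count: 0

0


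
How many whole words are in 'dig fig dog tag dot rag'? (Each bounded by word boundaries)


Word boundaries (\b) mark the start/end of each word.
Text: 'dig fig dog tag dot rag'
Splitting by whitespace:
  Word 1: 'dig'
  Word 2: 'fig'
  Word 3: 'dog'
  Word 4: 'tag'
  Word 5: 'dot'
  Word 6: 'rag'
Total whole words: 6

6


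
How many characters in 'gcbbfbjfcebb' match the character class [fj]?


Character class [fj] matches any of: {f, j}
Scanning string 'gcbbfbjfcebb' character by character:
  pos 0: 'g' -> no
  pos 1: 'c' -> no
  pos 2: 'b' -> no
  pos 3: 'b' -> no
  pos 4: 'f' -> MATCH
  pos 5: 'b' -> no
  pos 6: 'j' -> MATCH
  pos 7: 'f' -> MATCH
  pos 8: 'c' -> no
  pos 9: 'e' -> no
  pos 10: 'b' -> no
  pos 11: 'b' -> no
Total matches: 3

3


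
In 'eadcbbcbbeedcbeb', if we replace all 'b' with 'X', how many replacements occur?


re.sub('b', 'X', text) replaces every occurrence of 'b' with 'X'.
Text: 'eadcbbcbbeedcbeb'
Scanning for 'b':
  pos 4: 'b' -> replacement #1
  pos 5: 'b' -> replacement #2
  pos 7: 'b' -> replacement #3
  pos 8: 'b' -> replacement #4
  pos 13: 'b' -> replacement #5
  pos 15: 'b' -> replacement #6
Total replacements: 6

6


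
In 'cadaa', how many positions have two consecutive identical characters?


Looking for consecutive identical characters in 'cadaa':
  pos 0-1: 'c' vs 'a' -> different
  pos 1-2: 'a' vs 'd' -> different
  pos 2-3: 'd' vs 'a' -> different
  pos 3-4: 'a' vs 'a' -> MATCH ('aa')
Consecutive identical pairs: ['aa']
Count: 1

1


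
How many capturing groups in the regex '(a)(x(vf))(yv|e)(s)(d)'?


To count capturing groups, count each '(' that starts a group.
Pattern: '(a)(x(vf))(yv|e)(s)(d)'
Walking through the pattern:
  Position 0: '(' -> group #1
  Position 3: '(' -> group #2
  Position 5: '(' -> group #3
  Position 10: '(' -> group #4
  Position 16: '(' -> group #5
  Position 19: '(' -> group #6
Total capturing groups: 6

6


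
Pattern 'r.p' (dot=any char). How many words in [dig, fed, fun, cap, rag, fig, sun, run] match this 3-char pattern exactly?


Pattern 'r.p' means: starts with 'r', any single char, ends with 'p'.
Checking each word (must be exactly 3 chars):
  'dig' (len=3): no
  'fed' (len=3): no
  'fun' (len=3): no
  'cap' (len=3): no
  'rag' (len=3): no
  'fig' (len=3): no
  'sun' (len=3): no
  'run' (len=3): no
Matching words: []
Total: 0

0


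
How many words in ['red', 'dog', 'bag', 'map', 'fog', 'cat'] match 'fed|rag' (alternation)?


Alternation 'fed|rag' matches either 'fed' or 'rag'.
Checking each word:
  'red' -> no
  'dog' -> no
  'bag' -> no
  'map' -> no
  'fog' -> no
  'cat' -> no
Matches: []
Count: 0

0


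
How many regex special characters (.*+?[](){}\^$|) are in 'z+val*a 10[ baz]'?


Regex special characters are: . * + ? [ ] ( ) { } \ ^ $ |
Scanning 'z+val*a 10[ baz]':
  pos 1: '+' -> SPECIAL
  pos 5: '*' -> SPECIAL
  pos 10: '[' -> SPECIAL
  pos 15: ']' -> SPECIAL
Special chars found: ['+', '*', '[', ']']
Total: 4

4


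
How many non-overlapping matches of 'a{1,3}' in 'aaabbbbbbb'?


Pattern 'a{1,3}' matches between 1 and 3 consecutive a's (greedy).
String: 'aaabbbbbbb'
Finding runs of a's and applying greedy matching:
  Run at pos 0: 'aaa' (length 3)
Matches: ['aaa']
Count: 1

1


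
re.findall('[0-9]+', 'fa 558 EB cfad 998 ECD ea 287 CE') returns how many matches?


Pattern '[0-9]+' finds one or more digits.
Text: 'fa 558 EB cfad 998 ECD ea 287 CE'
Scanning for matches:
  Match 1: '558'
  Match 2: '998'
  Match 3: '287'
Total matches: 3

3


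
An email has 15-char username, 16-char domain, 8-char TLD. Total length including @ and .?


An email address has format: username@domain.tld
Username length: 15
'@' character: 1
Domain length: 16
'.' character: 1
TLD length: 8
Total = 15 + 1 + 16 + 1 + 8 = 41

41


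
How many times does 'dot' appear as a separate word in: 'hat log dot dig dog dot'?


Scanning each word for exact match 'dot':
  Word 1: 'hat' -> no
  Word 2: 'log' -> no
  Word 3: 'dot' -> MATCH
  Word 4: 'dig' -> no
  Word 5: 'dog' -> no
  Word 6: 'dot' -> MATCH
Total matches: 2

2


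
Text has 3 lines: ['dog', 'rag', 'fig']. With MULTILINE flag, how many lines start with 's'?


With MULTILINE flag, ^ matches the start of each line.
Lines: ['dog', 'rag', 'fig']
Checking which lines start with 's':
  Line 1: 'dog' -> no
  Line 2: 'rag' -> no
  Line 3: 'fig' -> no
Matching lines: []
Count: 0

0


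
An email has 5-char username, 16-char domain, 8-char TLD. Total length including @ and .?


An email address has format: username@domain.tld
Username length: 5
'@' character: 1
Domain length: 16
'.' character: 1
TLD length: 8
Total = 5 + 1 + 16 + 1 + 8 = 31

31


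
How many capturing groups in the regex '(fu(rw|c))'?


To count capturing groups, count each '(' that starts a group.
Pattern: '(fu(rw|c))'
Walking through the pattern:
  Position 0: '(' -> group #1
  Position 3: '(' -> group #2
Total capturing groups: 2

2


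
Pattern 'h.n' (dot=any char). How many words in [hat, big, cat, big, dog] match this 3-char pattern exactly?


Pattern 'h.n' means: starts with 'h', any single char, ends with 'n'.
Checking each word (must be exactly 3 chars):
  'hat' (len=3): no
  'big' (len=3): no
  'cat' (len=3): no
  'big' (len=3): no
  'dog' (len=3): no
Matching words: []
Total: 0

0


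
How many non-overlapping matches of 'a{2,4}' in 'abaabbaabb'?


Pattern 'a{2,4}' matches between 2 and 4 consecutive a's (greedy).
String: 'abaabbaabb'
Finding runs of a's and applying greedy matching:
  Run at pos 0: 'a' (length 1)
  Run at pos 2: 'aa' (length 2)
  Run at pos 6: 'aa' (length 2)
Matches: ['aa', 'aa']
Count: 2

2


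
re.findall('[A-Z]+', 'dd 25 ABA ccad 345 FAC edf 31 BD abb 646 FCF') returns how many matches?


Pattern '[A-Z]+' finds one or more uppercase letters.
Text: 'dd 25 ABA ccad 345 FAC edf 31 BD abb 646 FCF'
Scanning for matches:
  Match 1: 'ABA'
  Match 2: 'FAC'
  Match 3: 'BD'
  Match 4: 'FCF'
Total matches: 4

4


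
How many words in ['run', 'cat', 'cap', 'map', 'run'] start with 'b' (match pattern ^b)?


Pattern ^b anchors to start of word. Check which words begin with 'b':
  'run' -> no
  'cat' -> no
  'cap' -> no
  'map' -> no
  'run' -> no
Matching words: []
Count: 0

0


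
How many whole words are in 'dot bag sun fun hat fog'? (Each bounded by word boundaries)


Word boundaries (\b) mark the start/end of each word.
Text: 'dot bag sun fun hat fog'
Splitting by whitespace:
  Word 1: 'dot'
  Word 2: 'bag'
  Word 3: 'sun'
  Word 4: 'fun'
  Word 5: 'hat'
  Word 6: 'fog'
Total whole words: 6

6


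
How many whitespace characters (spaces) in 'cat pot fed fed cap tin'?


\s matches whitespace characters (spaces, tabs, etc.).
Text: 'cat pot fed fed cap tin'
This text has 6 words separated by spaces.
Number of spaces = number of words - 1 = 6 - 1 = 5

5


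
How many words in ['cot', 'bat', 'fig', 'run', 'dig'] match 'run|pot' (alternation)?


Alternation 'run|pot' matches either 'run' or 'pot'.
Checking each word:
  'cot' -> no
  'bat' -> no
  'fig' -> no
  'run' -> MATCH
  'dig' -> no
Matches: ['run']
Count: 1

1


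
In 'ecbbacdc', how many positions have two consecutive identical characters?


Looking for consecutive identical characters in 'ecbbacdc':
  pos 0-1: 'e' vs 'c' -> different
  pos 1-2: 'c' vs 'b' -> different
  pos 2-3: 'b' vs 'b' -> MATCH ('bb')
  pos 3-4: 'b' vs 'a' -> different
  pos 4-5: 'a' vs 'c' -> different
  pos 5-6: 'c' vs 'd' -> different
  pos 6-7: 'd' vs 'c' -> different
Consecutive identical pairs: ['bb']
Count: 1

1


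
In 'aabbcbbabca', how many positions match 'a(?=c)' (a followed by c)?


Lookahead 'a(?=c)' matches 'a' only when followed by 'c'.
String: 'aabbcbbabca'
Checking each position where char is 'a':
  pos 0: 'a' -> no (next='a')
  pos 1: 'a' -> no (next='b')
  pos 7: 'a' -> no (next='b')
Matching positions: []
Count: 0

0


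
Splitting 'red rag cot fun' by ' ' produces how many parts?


Splitting by ' ' breaks the string at each occurrence of the separator.
Text: 'red rag cot fun'
Parts after split:
  Part 1: 'red'
  Part 2: 'rag'
  Part 3: 'cot'
  Part 4: 'fun'
Total parts: 4

4


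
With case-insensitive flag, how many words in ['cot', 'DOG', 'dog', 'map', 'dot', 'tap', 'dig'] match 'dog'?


Case-insensitive matching: compare each word's lowercase form to 'dog'.
  'cot' -> lower='cot' -> no
  'DOG' -> lower='dog' -> MATCH
  'dog' -> lower='dog' -> MATCH
  'map' -> lower='map' -> no
  'dot' -> lower='dot' -> no
  'tap' -> lower='tap' -> no
  'dig' -> lower='dig' -> no
Matches: ['DOG', 'dog']
Count: 2

2


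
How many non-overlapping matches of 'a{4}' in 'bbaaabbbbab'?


Pattern 'a{4}' matches exactly 4 consecutive a's (greedy, non-overlapping).
String: 'bbaaabbbbab'
Scanning for runs of a's:
  Run at pos 2: 'aaa' (length 3) -> 0 match(es)
  Run at pos 9: 'a' (length 1) -> 0 match(es)
Matches found: []
Total: 0

0


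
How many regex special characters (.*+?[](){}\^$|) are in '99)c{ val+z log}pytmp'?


Regex special characters are: . * + ? [ ] ( ) { } \ ^ $ |
Scanning '99)c{ val+z log}pytmp':
  pos 2: ')' -> SPECIAL
  pos 4: '{' -> SPECIAL
  pos 9: '+' -> SPECIAL
  pos 15: '}' -> SPECIAL
Special chars found: [')', '{', '+', '}']
Total: 4

4


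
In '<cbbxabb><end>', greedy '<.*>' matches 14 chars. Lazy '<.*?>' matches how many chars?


Greedy '<.*>' tries to match as MUCH as possible.
Lazy '<.*?>' tries to match as LITTLE as possible.

String: '<cbbxabb><end>'
Greedy '<.*>' starts at first '<' and extends to the LAST '>': '<cbbxabb><end>' (14 chars)
Lazy '<.*?>' starts at first '<' and stops at the FIRST '>': '<cbbxabb>' (9 chars)

9


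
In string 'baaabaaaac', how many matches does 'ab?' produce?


Pattern 'ab?' matches 'a' optionally followed by 'b'.
String: 'baaabaaaac'
Scanning left to right for 'a' then checking next char:
  Match 1: 'a' (a not followed by b)
  Match 2: 'a' (a not followed by b)
  Match 3: 'ab' (a followed by b)
  Match 4: 'a' (a not followed by b)
  Match 5: 'a' (a not followed by b)
  Match 6: 'a' (a not followed by b)
  Match 7: 'a' (a not followed by b)
Total matches: 7

7


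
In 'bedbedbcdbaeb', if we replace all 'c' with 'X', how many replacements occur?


re.sub('c', 'X', text) replaces every occurrence of 'c' with 'X'.
Text: 'bedbedbcdbaeb'
Scanning for 'c':
  pos 7: 'c' -> replacement #1
Total replacements: 1

1


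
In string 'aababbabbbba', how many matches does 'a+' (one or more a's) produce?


Pattern 'a+' matches one or more consecutive a's.
String: 'aababbabbbba'
Scanning for runs of a:
  Match 1: 'aa' (length 2)
  Match 2: 'a' (length 1)
  Match 3: 'a' (length 1)
  Match 4: 'a' (length 1)
Total matches: 4

4


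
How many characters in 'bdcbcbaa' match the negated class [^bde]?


Negated class [^bde] matches any char NOT in {b, d, e}
Scanning 'bdcbcbaa':
  pos 0: 'b' -> no (excluded)
  pos 1: 'd' -> no (excluded)
  pos 2: 'c' -> MATCH
  pos 3: 'b' -> no (excluded)
  pos 4: 'c' -> MATCH
  pos 5: 'b' -> no (excluded)
  pos 6: 'a' -> MATCH
  pos 7: 'a' -> MATCH
Total matches: 4

4


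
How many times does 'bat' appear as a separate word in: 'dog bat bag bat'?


Scanning each word for exact match 'bat':
  Word 1: 'dog' -> no
  Word 2: 'bat' -> MATCH
  Word 3: 'bag' -> no
  Word 4: 'bat' -> MATCH
Total matches: 2

2


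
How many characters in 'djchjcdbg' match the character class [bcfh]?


Character class [bcfh] matches any of: {b, c, f, h}
Scanning string 'djchjcdbg' character by character:
  pos 0: 'd' -> no
  pos 1: 'j' -> no
  pos 2: 'c' -> MATCH
  pos 3: 'h' -> MATCH
  pos 4: 'j' -> no
  pos 5: 'c' -> MATCH
  pos 6: 'd' -> no
  pos 7: 'b' -> MATCH
  pos 8: 'g' -> no
Total matches: 4

4


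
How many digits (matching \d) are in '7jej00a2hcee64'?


\d matches any digit 0-9.
Scanning '7jej00a2hcee64':
  pos 0: '7' -> DIGIT
  pos 4: '0' -> DIGIT
  pos 5: '0' -> DIGIT
  pos 7: '2' -> DIGIT
  pos 12: '6' -> DIGIT
  pos 13: '4' -> DIGIT
Digits found: ['7', '0', '0', '2', '6', '4']
Total: 6

6


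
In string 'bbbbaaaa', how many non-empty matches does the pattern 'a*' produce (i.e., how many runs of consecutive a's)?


Pattern 'a*' matches zero or more a's. We want non-empty runs of consecutive a's.
String: 'bbbbaaaa'
Walking through the string to find runs of a's:
  Run 1: positions 4-7 -> 'aaaa'
Non-empty runs found: ['aaaa']
Count: 1

1


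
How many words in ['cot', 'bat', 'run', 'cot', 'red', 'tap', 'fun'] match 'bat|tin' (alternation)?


Alternation 'bat|tin' matches either 'bat' or 'tin'.
Checking each word:
  'cot' -> no
  'bat' -> MATCH
  'run' -> no
  'cot' -> no
  'red' -> no
  'tap' -> no
  'fun' -> no
Matches: ['bat']
Count: 1

1


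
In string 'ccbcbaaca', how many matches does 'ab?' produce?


Pattern 'ab?' matches 'a' optionally followed by 'b'.
String: 'ccbcbaaca'
Scanning left to right for 'a' then checking next char:
  Match 1: 'a' (a not followed by b)
  Match 2: 'a' (a not followed by b)
  Match 3: 'a' (a not followed by b)
Total matches: 3

3


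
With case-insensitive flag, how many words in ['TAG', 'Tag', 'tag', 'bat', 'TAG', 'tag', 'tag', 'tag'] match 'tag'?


Case-insensitive matching: compare each word's lowercase form to 'tag'.
  'TAG' -> lower='tag' -> MATCH
  'Tag' -> lower='tag' -> MATCH
  'tag' -> lower='tag' -> MATCH
  'bat' -> lower='bat' -> no
  'TAG' -> lower='tag' -> MATCH
  'tag' -> lower='tag' -> MATCH
  'tag' -> lower='tag' -> MATCH
  'tag' -> lower='tag' -> MATCH
Matches: ['TAG', 'Tag', 'tag', 'TAG', 'tag', 'tag', 'tag']
Count: 7

7


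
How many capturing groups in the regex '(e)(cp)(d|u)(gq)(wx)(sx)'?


To count capturing groups, count each '(' that starts a group.
Pattern: '(e)(cp)(d|u)(gq)(wx)(sx)'
Walking through the pattern:
  Position 0: '(' -> group #1
  Position 3: '(' -> group #2
  Position 7: '(' -> group #3
  Position 12: '(' -> group #4
  Position 16: '(' -> group #5
  Position 20: '(' -> group #6
Total capturing groups: 6

6


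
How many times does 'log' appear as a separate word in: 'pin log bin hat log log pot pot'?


Scanning each word for exact match 'log':
  Word 1: 'pin' -> no
  Word 2: 'log' -> MATCH
  Word 3: 'bin' -> no
  Word 4: 'hat' -> no
  Word 5: 'log' -> MATCH
  Word 6: 'log' -> MATCH
  Word 7: 'pot' -> no
  Word 8: 'pot' -> no
Total matches: 3

3


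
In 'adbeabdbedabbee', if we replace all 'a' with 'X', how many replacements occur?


re.sub('a', 'X', text) replaces every occurrence of 'a' with 'X'.
Text: 'adbeabdbedabbee'
Scanning for 'a':
  pos 0: 'a' -> replacement #1
  pos 4: 'a' -> replacement #2
  pos 10: 'a' -> replacement #3
Total replacements: 3

3


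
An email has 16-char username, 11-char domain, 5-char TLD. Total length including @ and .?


An email address has format: username@domain.tld
Username length: 16
'@' character: 1
Domain length: 11
'.' character: 1
TLD length: 5
Total = 16 + 1 + 11 + 1 + 5 = 34

34


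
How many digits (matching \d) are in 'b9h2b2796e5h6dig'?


\d matches any digit 0-9.
Scanning 'b9h2b2796e5h6dig':
  pos 1: '9' -> DIGIT
  pos 3: '2' -> DIGIT
  pos 5: '2' -> DIGIT
  pos 6: '7' -> DIGIT
  pos 7: '9' -> DIGIT
  pos 8: '6' -> DIGIT
  pos 10: '5' -> DIGIT
  pos 12: '6' -> DIGIT
Digits found: ['9', '2', '2', '7', '9', '6', '5', '6']
Total: 8

8


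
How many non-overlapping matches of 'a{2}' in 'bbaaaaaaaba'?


Pattern 'a{2}' matches exactly 2 consecutive a's (greedy, non-overlapping).
String: 'bbaaaaaaaba'
Scanning for runs of a's:
  Run at pos 2: 'aaaaaaa' (length 7) -> 3 match(es)
  Run at pos 10: 'a' (length 1) -> 0 match(es)
Matches found: ['aa', 'aa', 'aa']
Total: 3

3


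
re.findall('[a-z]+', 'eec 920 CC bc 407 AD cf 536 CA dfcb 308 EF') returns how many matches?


Pattern '[a-z]+' finds one or more lowercase letters.
Text: 'eec 920 CC bc 407 AD cf 536 CA dfcb 308 EF'
Scanning for matches:
  Match 1: 'eec'
  Match 2: 'bc'
  Match 3: 'cf'
  Match 4: 'dfcb'
Total matches: 4

4


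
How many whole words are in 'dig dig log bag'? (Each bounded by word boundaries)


Word boundaries (\b) mark the start/end of each word.
Text: 'dig dig log bag'
Splitting by whitespace:
  Word 1: 'dig'
  Word 2: 'dig'
  Word 3: 'log'
  Word 4: 'bag'
Total whole words: 4

4


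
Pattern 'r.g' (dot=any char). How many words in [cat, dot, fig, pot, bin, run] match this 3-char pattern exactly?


Pattern 'r.g' means: starts with 'r', any single char, ends with 'g'.
Checking each word (must be exactly 3 chars):
  'cat' (len=3): no
  'dot' (len=3): no
  'fig' (len=3): no
  'pot' (len=3): no
  'bin' (len=3): no
  'run' (len=3): no
Matching words: []
Total: 0

0


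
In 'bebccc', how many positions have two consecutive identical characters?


Looking for consecutive identical characters in 'bebccc':
  pos 0-1: 'b' vs 'e' -> different
  pos 1-2: 'e' vs 'b' -> different
  pos 2-3: 'b' vs 'c' -> different
  pos 3-4: 'c' vs 'c' -> MATCH ('cc')
  pos 4-5: 'c' vs 'c' -> MATCH ('cc')
Consecutive identical pairs: ['cc', 'cc']
Count: 2

2


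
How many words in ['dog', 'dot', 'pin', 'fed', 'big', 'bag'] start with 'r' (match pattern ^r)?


Pattern ^r anchors to start of word. Check which words begin with 'r':
  'dog' -> no
  'dot' -> no
  'pin' -> no
  'fed' -> no
  'big' -> no
  'bag' -> no
Matching words: []
Count: 0

0


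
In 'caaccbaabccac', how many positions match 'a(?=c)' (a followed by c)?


Lookahead 'a(?=c)' matches 'a' only when followed by 'c'.
String: 'caaccbaabccac'
Checking each position where char is 'a':
  pos 1: 'a' -> no (next='a')
  pos 2: 'a' -> MATCH (next='c')
  pos 6: 'a' -> no (next='a')
  pos 7: 'a' -> no (next='b')
  pos 11: 'a' -> MATCH (next='c')
Matching positions: [2, 11]
Count: 2

2


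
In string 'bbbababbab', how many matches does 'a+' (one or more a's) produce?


Pattern 'a+' matches one or more consecutive a's.
String: 'bbbababbab'
Scanning for runs of a:
  Match 1: 'a' (length 1)
  Match 2: 'a' (length 1)
  Match 3: 'a' (length 1)
Total matches: 3

3


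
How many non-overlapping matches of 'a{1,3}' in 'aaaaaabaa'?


Pattern 'a{1,3}' matches between 1 and 3 consecutive a's (greedy).
String: 'aaaaaabaa'
Finding runs of a's and applying greedy matching:
  Run at pos 0: 'aaaaaa' (length 6)
  Run at pos 7: 'aa' (length 2)
Matches: ['aaa', 'aaa', 'aa']
Count: 3

3


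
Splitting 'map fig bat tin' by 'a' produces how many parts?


Splitting by 'a' breaks the string at each occurrence of the separator.
Text: 'map fig bat tin'
Parts after split:
  Part 1: 'm'
  Part 2: 'p fig b'
  Part 3: 't tin'
Total parts: 3

3


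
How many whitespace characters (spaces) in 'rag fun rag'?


\s matches whitespace characters (spaces, tabs, etc.).
Text: 'rag fun rag'
This text has 3 words separated by spaces.
Number of spaces = number of words - 1 = 3 - 1 = 2

2


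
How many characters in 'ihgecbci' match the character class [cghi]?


Character class [cghi] matches any of: {c, g, h, i}
Scanning string 'ihgecbci' character by character:
  pos 0: 'i' -> MATCH
  pos 1: 'h' -> MATCH
  pos 2: 'g' -> MATCH
  pos 3: 'e' -> no
  pos 4: 'c' -> MATCH
  pos 5: 'b' -> no
  pos 6: 'c' -> MATCH
  pos 7: 'i' -> MATCH
Total matches: 6

6


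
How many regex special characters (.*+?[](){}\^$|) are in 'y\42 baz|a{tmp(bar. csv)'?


Regex special characters are: . * + ? [ ] ( ) { } \ ^ $ |
Scanning 'y\42 baz|a{tmp(bar. csv)':
  pos 1: '\' -> SPECIAL
  pos 8: '|' -> SPECIAL
  pos 10: '{' -> SPECIAL
  pos 14: '(' -> SPECIAL
  pos 18: '.' -> SPECIAL
  pos 23: ')' -> SPECIAL
Special chars found: ['\\', '|', '{', '(', '.', ')']
Total: 6

6


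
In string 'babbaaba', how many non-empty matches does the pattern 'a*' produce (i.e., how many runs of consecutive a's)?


Pattern 'a*' matches zero or more a's. We want non-empty runs of consecutive a's.
String: 'babbaaba'
Walking through the string to find runs of a's:
  Run 1: positions 1-1 -> 'a'
  Run 2: positions 4-5 -> 'aa'
  Run 3: positions 7-7 -> 'a'
Non-empty runs found: ['a', 'aa', 'a']
Count: 3

3


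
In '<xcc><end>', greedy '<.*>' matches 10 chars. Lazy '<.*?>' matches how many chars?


Greedy '<.*>' tries to match as MUCH as possible.
Lazy '<.*?>' tries to match as LITTLE as possible.

String: '<xcc><end>'
Greedy '<.*>' starts at first '<' and extends to the LAST '>': '<xcc><end>' (10 chars)
Lazy '<.*?>' starts at first '<' and stops at the FIRST '>': '<xcc>' (5 chars)

5


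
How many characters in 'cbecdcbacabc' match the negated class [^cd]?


Negated class [^cd] matches any char NOT in {c, d}
Scanning 'cbecdcbacabc':
  pos 0: 'c' -> no (excluded)
  pos 1: 'b' -> MATCH
  pos 2: 'e' -> MATCH
  pos 3: 'c' -> no (excluded)
  pos 4: 'd' -> no (excluded)
  pos 5: 'c' -> no (excluded)
  pos 6: 'b' -> MATCH
  pos 7: 'a' -> MATCH
  pos 8: 'c' -> no (excluded)
  pos 9: 'a' -> MATCH
  pos 10: 'b' -> MATCH
  pos 11: 'c' -> no (excluded)
Total matches: 6

6


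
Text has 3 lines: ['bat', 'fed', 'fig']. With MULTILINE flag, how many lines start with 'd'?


With MULTILINE flag, ^ matches the start of each line.
Lines: ['bat', 'fed', 'fig']
Checking which lines start with 'd':
  Line 1: 'bat' -> no
  Line 2: 'fed' -> no
  Line 3: 'fig' -> no
Matching lines: []
Count: 0

0


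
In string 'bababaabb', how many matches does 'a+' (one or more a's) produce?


Pattern 'a+' matches one or more consecutive a's.
String: 'bababaabb'
Scanning for runs of a:
  Match 1: 'a' (length 1)
  Match 2: 'a' (length 1)
  Match 3: 'aa' (length 2)
Total matches: 3

3


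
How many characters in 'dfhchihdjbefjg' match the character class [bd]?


Character class [bd] matches any of: {b, d}
Scanning string 'dfhchihdjbefjg' character by character:
  pos 0: 'd' -> MATCH
  pos 1: 'f' -> no
  pos 2: 'h' -> no
  pos 3: 'c' -> no
  pos 4: 'h' -> no
  pos 5: 'i' -> no
  pos 6: 'h' -> no
  pos 7: 'd' -> MATCH
  pos 8: 'j' -> no
  pos 9: 'b' -> MATCH
  pos 10: 'e' -> no
  pos 11: 'f' -> no
  pos 12: 'j' -> no
  pos 13: 'g' -> no
Total matches: 3

3


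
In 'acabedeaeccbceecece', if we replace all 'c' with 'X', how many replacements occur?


re.sub('c', 'X', text) replaces every occurrence of 'c' with 'X'.
Text: 'acabedeaeccbceecece'
Scanning for 'c':
  pos 1: 'c' -> replacement #1
  pos 9: 'c' -> replacement #2
  pos 10: 'c' -> replacement #3
  pos 12: 'c' -> replacement #4
  pos 15: 'c' -> replacement #5
  pos 17: 'c' -> replacement #6
Total replacements: 6

6


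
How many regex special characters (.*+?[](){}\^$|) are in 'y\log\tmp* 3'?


Regex special characters are: . * + ? [ ] ( ) { } \ ^ $ |
Scanning 'y\log\tmp* 3':
  pos 1: '\' -> SPECIAL
  pos 5: '\' -> SPECIAL
  pos 9: '*' -> SPECIAL
Special chars found: ['\\', '\\', '*']
Total: 3

3


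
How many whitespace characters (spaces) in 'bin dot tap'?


\s matches whitespace characters (spaces, tabs, etc.).
Text: 'bin dot tap'
This text has 3 words separated by spaces.
Number of spaces = number of words - 1 = 3 - 1 = 2

2


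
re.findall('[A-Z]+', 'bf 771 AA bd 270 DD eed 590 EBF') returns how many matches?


Pattern '[A-Z]+' finds one or more uppercase letters.
Text: 'bf 771 AA bd 270 DD eed 590 EBF'
Scanning for matches:
  Match 1: 'AA'
  Match 2: 'DD'
  Match 3: 'EBF'
Total matches: 3

3


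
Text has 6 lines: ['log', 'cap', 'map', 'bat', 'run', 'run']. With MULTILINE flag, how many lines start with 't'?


With MULTILINE flag, ^ matches the start of each line.
Lines: ['log', 'cap', 'map', 'bat', 'run', 'run']
Checking which lines start with 't':
  Line 1: 'log' -> no
  Line 2: 'cap' -> no
  Line 3: 'map' -> no
  Line 4: 'bat' -> no
  Line 5: 'run' -> no
  Line 6: 'run' -> no
Matching lines: []
Count: 0

0


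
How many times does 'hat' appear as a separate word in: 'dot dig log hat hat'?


Scanning each word for exact match 'hat':
  Word 1: 'dot' -> no
  Word 2: 'dig' -> no
  Word 3: 'log' -> no
  Word 4: 'hat' -> MATCH
  Word 5: 'hat' -> MATCH
Total matches: 2

2


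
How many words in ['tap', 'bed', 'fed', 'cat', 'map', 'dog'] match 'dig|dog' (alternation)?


Alternation 'dig|dog' matches either 'dig' or 'dog'.
Checking each word:
  'tap' -> no
  'bed' -> no
  'fed' -> no
  'cat' -> no
  'map' -> no
  'dog' -> MATCH
Matches: ['dog']
Count: 1

1


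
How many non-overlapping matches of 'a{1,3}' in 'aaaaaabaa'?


Pattern 'a{1,3}' matches between 1 and 3 consecutive a's (greedy).
String: 'aaaaaabaa'
Finding runs of a's and applying greedy matching:
  Run at pos 0: 'aaaaaa' (length 6)
  Run at pos 7: 'aa' (length 2)
Matches: ['aaa', 'aaa', 'aa']
Count: 3

3


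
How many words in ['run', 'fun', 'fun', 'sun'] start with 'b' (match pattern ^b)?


Pattern ^b anchors to start of word. Check which words begin with 'b':
  'run' -> no
  'fun' -> no
  'fun' -> no
  'sun' -> no
Matching words: []
Count: 0

0


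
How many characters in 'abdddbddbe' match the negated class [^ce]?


Negated class [^ce] matches any char NOT in {c, e}
Scanning 'abdddbddbe':
  pos 0: 'a' -> MATCH
  pos 1: 'b' -> MATCH
  pos 2: 'd' -> MATCH
  pos 3: 'd' -> MATCH
  pos 4: 'd' -> MATCH
  pos 5: 'b' -> MATCH
  pos 6: 'd' -> MATCH
  pos 7: 'd' -> MATCH
  pos 8: 'b' -> MATCH
  pos 9: 'e' -> no (excluded)
Total matches: 9

9


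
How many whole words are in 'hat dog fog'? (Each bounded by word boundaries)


Word boundaries (\b) mark the start/end of each word.
Text: 'hat dog fog'
Splitting by whitespace:
  Word 1: 'hat'
  Word 2: 'dog'
  Word 3: 'fog'
Total whole words: 3

3


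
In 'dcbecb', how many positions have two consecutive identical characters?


Looking for consecutive identical characters in 'dcbecb':
  pos 0-1: 'd' vs 'c' -> different
  pos 1-2: 'c' vs 'b' -> different
  pos 2-3: 'b' vs 'e' -> different
  pos 3-4: 'e' vs 'c' -> different
  pos 4-5: 'c' vs 'b' -> different
Consecutive identical pairs: []
Count: 0

0


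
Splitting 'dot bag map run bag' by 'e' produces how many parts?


Splitting by 'e' breaks the string at each occurrence of the separator.
Text: 'dot bag map run bag'
Parts after split:
  Part 1: 'dot bag map run bag'
Total parts: 1

1


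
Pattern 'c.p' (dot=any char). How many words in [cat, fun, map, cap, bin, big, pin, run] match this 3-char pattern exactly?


Pattern 'c.p' means: starts with 'c', any single char, ends with 'p'.
Checking each word (must be exactly 3 chars):
  'cat' (len=3): no
  'fun' (len=3): no
  'map' (len=3): no
  'cap' (len=3): MATCH
  'bin' (len=3): no
  'big' (len=3): no
  'pin' (len=3): no
  'run' (len=3): no
Matching words: ['cap']
Total: 1

1


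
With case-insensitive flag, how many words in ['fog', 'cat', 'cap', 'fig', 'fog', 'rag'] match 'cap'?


Case-insensitive matching: compare each word's lowercase form to 'cap'.
  'fog' -> lower='fog' -> no
  'cat' -> lower='cat' -> no
  'cap' -> lower='cap' -> MATCH
  'fig' -> lower='fig' -> no
  'fog' -> lower='fog' -> no
  'rag' -> lower='rag' -> no
Matches: ['cap']
Count: 1

1


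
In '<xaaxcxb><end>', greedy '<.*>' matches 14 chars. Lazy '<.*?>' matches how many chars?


Greedy '<.*>' tries to match as MUCH as possible.
Lazy '<.*?>' tries to match as LITTLE as possible.

String: '<xaaxcxb><end>'
Greedy '<.*>' starts at first '<' and extends to the LAST '>': '<xaaxcxb><end>' (14 chars)
Lazy '<.*?>' starts at first '<' and stops at the FIRST '>': '<xaaxcxb>' (9 chars)

9


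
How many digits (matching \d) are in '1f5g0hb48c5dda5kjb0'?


\d matches any digit 0-9.
Scanning '1f5g0hb48c5dda5kjb0':
  pos 0: '1' -> DIGIT
  pos 2: '5' -> DIGIT
  pos 4: '0' -> DIGIT
  pos 7: '4' -> DIGIT
  pos 8: '8' -> DIGIT
  pos 10: '5' -> DIGIT
  pos 14: '5' -> DIGIT
  pos 18: '0' -> DIGIT
Digits found: ['1', '5', '0', '4', '8', '5', '5', '0']
Total: 8

8


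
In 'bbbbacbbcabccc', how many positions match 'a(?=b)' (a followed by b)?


Lookahead 'a(?=b)' matches 'a' only when followed by 'b'.
String: 'bbbbacbbcabccc'
Checking each position where char is 'a':
  pos 4: 'a' -> no (next='c')
  pos 9: 'a' -> MATCH (next='b')
Matching positions: [9]
Count: 1

1


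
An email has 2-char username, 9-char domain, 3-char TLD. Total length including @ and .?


An email address has format: username@domain.tld
Username length: 2
'@' character: 1
Domain length: 9
'.' character: 1
TLD length: 3
Total = 2 + 1 + 9 + 1 + 3 = 16

16


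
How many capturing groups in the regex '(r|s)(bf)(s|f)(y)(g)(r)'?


To count capturing groups, count each '(' that starts a group.
Pattern: '(r|s)(bf)(s|f)(y)(g)(r)'
Walking through the pattern:
  Position 0: '(' -> group #1
  Position 5: '(' -> group #2
  Position 9: '(' -> group #3
  Position 14: '(' -> group #4
  Position 17: '(' -> group #5
  Position 20: '(' -> group #6
Total capturing groups: 6

6


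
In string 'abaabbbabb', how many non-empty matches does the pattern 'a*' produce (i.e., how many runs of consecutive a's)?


Pattern 'a*' matches zero or more a's. We want non-empty runs of consecutive a's.
String: 'abaabbbabb'
Walking through the string to find runs of a's:
  Run 1: positions 0-0 -> 'a'
  Run 2: positions 2-3 -> 'aa'
  Run 3: positions 7-7 -> 'a'
Non-empty runs found: ['a', 'aa', 'a']
Count: 3

3
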